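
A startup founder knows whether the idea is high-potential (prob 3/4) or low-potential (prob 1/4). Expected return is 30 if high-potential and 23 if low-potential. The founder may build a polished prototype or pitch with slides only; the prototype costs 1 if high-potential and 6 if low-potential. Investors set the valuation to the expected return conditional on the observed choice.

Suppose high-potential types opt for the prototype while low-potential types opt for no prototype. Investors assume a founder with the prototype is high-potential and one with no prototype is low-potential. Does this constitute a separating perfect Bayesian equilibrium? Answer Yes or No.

No

Under these beliefs, the prototype earns valuation 30 and no prototype earns valuation 23.
high-potential: the prototype nets 30 − 1 = 29; no prototype nets 23. high-potential prefers the prototype.
low-potential: the prototype nets 30 − 6 = 24; no prototype nets 23. low-potential would deviate to the prototype.
low-potential has a profitable deviation, so the profile is not an equilibrium.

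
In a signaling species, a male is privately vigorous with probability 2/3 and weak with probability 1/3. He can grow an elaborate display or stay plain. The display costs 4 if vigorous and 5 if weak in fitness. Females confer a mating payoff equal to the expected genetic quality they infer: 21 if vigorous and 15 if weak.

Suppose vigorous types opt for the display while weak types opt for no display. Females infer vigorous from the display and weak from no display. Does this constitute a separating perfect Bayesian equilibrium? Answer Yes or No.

No

Under these beliefs, the display earns mating payoff 21 and no display earns mating payoff 15.
vigorous: the display nets 21 − 4 = 17; no display nets 15. vigorous prefers the display.
weak: the display nets 21 − 5 = 16; no display nets 15. weak would deviate to the display.
weak has a profitable deviation, so the profile is not an equilibrium.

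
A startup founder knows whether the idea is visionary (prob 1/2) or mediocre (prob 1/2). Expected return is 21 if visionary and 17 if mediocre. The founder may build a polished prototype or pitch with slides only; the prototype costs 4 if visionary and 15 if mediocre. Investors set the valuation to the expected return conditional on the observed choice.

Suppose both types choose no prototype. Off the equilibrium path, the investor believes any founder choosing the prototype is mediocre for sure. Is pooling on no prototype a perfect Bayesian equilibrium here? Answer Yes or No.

On path, the investor holds the prior and pays 1/2·21 + 1/2·17 = 19. Off path (the prototype), believing mediocre, it pays 17.
visionary: no prototype nets 19; the prototype nets 17 − 4 = 13. visionary stays.
mediocre: no prototype nets 19; the prototype nets 17 − 15 = 2. mediocre stays.
No type deviates, so pooling is sustained.

Yes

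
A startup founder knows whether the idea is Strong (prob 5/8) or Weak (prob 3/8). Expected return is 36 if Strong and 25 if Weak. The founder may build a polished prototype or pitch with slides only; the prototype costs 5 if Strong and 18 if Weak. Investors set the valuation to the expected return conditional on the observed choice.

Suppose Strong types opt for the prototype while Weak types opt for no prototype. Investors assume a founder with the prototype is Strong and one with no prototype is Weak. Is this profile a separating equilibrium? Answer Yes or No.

Yes

Under these beliefs, the prototype earns valuation 36 and no prototype earns valuation 25.
Strong: the prototype nets 36 − 5 = 31; no prototype nets 25. Strong prefers the prototype.
Weak: the prototype nets 36 − 18 = 18; no prototype nets 25. Weak prefers no prototype.
Neither type deviates, so the separating profile is an equilibrium.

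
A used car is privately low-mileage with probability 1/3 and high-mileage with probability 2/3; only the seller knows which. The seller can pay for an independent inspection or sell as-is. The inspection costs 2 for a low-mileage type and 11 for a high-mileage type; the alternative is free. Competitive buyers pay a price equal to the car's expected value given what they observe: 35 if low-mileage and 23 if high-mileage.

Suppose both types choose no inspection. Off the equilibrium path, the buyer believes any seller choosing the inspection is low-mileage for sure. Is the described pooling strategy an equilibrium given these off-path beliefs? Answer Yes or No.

On path, the buyer holds the prior and pays 1/3·35 + 2/3·23 = 27. Off path (the inspection), believing low-mileage, it pays 35.
low-mileage: no inspection nets 27; the inspection nets 35 − 2 = 33. low-mileage would deviate.
high-mileage: no inspection nets 27; the inspection nets 35 − 11 = 24. high-mileage stays.
A type deviates, so pooling fails.

No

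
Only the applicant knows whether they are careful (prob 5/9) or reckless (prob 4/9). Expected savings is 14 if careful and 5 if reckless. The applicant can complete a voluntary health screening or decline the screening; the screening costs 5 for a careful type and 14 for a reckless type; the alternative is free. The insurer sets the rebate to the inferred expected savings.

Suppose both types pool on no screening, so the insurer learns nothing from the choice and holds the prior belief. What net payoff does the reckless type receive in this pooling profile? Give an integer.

10

Pooled rebate = 5/9·14 + 4/9·5 = 10.
reckless pays no cost for no screening, so net payoff = 10.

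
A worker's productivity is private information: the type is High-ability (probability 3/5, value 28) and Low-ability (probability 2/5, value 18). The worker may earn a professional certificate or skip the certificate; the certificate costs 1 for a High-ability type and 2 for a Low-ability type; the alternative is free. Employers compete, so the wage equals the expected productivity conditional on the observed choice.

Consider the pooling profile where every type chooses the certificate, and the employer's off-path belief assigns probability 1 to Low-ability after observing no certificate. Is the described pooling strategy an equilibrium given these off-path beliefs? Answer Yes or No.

On path, the employer holds the prior and pays 3/5·28 + 2/5·18 = 24. Off path (no certificate), believing Low-ability, it pays 18.
High-ability: the certificate nets 24 − 1 = 23; no certificate nets 18. High-ability stays.
Low-ability: the certificate nets 24 − 2 = 22; no certificate nets 18. Low-ability stays.
No type deviates, so pooling is sustained.

Yes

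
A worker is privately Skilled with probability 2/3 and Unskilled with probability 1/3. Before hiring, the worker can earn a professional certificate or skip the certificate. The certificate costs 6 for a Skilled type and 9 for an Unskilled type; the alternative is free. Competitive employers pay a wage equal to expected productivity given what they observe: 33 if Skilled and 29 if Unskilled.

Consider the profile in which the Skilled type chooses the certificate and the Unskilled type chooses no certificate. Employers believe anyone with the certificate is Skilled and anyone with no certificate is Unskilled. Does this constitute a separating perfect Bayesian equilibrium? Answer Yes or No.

Under these beliefs, the certificate earns wage 33 and no certificate earns wage 29.
Skilled: the certificate nets 33 − 6 = 27; no certificate nets 29. Skilled would deviate to no certificate.
Unskilled: the certificate nets 33 − 9 = 24; no certificate nets 29. Unskilled prefers no certificate.
Skilled has a profitable deviation, so the profile is not an equilibrium.

No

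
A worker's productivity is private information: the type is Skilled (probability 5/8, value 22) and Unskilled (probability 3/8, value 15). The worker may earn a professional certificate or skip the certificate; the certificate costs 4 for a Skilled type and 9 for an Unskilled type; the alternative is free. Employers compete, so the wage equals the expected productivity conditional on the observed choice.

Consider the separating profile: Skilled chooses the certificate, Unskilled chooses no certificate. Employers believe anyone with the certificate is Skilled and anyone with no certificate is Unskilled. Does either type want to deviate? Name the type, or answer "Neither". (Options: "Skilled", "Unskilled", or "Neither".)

The certificate pays 22; no certificate pays 15.
Skilled: assigned the certificate, nets 22 − 4 = 18; deviating to no certificate nets 15.
Unskilled: assigned no certificate, nets 15; deviating to the certificate nets 22 − 9 = 13.
Both types strictly prefer their assigned action; no profitable deviation.

Neither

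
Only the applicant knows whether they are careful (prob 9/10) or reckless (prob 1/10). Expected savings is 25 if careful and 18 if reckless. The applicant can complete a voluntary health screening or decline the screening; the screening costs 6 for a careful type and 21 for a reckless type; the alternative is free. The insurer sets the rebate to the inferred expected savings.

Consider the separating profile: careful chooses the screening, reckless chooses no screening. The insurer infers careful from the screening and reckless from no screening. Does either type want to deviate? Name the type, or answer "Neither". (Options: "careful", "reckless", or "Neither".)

Neither

The screening pays 25; no screening pays 18.
careful: assigned the screening, nets 25 − 6 = 19; deviating to no screening nets 18.
reckless: assigned no screening, nets 18; deviating to the screening nets 25 − 21 = 4.
Both types strictly prefer their assigned action; no profitable deviation.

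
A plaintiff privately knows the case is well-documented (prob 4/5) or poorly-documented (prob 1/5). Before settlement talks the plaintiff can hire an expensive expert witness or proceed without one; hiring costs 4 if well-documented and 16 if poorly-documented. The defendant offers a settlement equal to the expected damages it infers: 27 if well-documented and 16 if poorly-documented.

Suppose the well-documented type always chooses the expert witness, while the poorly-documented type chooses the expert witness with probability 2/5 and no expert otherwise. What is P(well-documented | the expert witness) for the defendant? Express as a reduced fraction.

10/11

P(the expert witness) = (4/5)·1 + (1/5)·(2/5) = 22/25.
By Bayes' rule, P(well-documented | the expert witness) = (4/5) / (22/25) = 10/11.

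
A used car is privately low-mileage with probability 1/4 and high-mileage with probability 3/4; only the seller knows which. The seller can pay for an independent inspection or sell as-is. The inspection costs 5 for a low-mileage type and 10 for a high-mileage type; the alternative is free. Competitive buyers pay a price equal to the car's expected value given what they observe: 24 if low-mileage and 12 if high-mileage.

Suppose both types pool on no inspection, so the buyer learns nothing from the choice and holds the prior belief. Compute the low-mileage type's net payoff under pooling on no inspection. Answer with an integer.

Pooled price = 1/4·24 + 3/4·12 = 15.
low-mileage pays no cost for no inspection, so net payoff = 15.

15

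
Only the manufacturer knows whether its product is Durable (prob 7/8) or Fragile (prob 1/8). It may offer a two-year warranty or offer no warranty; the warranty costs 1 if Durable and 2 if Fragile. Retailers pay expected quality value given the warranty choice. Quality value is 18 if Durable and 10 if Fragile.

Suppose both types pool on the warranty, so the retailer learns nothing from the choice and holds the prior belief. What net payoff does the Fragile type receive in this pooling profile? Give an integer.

Pooled price = 7/8·18 + 1/8·10 = 17.
Fragile pays cost 2 for the warranty, so net payoff = 17 − 2 = 15.

15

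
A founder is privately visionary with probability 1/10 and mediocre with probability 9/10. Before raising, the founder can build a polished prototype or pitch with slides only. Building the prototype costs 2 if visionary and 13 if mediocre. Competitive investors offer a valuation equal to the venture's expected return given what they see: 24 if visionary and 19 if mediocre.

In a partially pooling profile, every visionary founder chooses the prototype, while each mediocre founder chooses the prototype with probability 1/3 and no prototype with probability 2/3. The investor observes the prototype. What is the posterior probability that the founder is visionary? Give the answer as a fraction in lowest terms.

P(the prototype) = (1/10)·1 + (9/10)·(1/3) = 2/5.
By Bayes' rule, P(visionary | the prototype) = (1/10) / (2/5) = 1/4.

1/4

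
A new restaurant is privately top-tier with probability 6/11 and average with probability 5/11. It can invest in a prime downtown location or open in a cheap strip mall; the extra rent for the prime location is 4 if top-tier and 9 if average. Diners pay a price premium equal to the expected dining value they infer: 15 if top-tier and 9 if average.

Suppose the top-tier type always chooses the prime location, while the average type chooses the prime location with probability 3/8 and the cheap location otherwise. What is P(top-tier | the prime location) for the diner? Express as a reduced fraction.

16/21

P(the prime location) = (6/11)·1 + (5/11)·(3/8) = 63/88.
By Bayes' rule, P(top-tier | the prime location) = (6/11) / (63/88) = 16/21.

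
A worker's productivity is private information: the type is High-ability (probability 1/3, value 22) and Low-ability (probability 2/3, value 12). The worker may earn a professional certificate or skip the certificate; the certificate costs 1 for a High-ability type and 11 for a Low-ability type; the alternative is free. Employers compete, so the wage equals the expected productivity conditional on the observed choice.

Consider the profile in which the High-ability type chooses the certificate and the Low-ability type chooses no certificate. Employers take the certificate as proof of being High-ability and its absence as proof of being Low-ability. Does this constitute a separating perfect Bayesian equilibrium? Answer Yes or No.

Under these beliefs, the certificate earns wage 22 and no certificate earns wage 12.
High-ability: the certificate nets 22 − 1 = 21; no certificate nets 12. High-ability prefers the certificate.
Low-ability: the certificate nets 22 − 11 = 11; no certificate nets 12. Low-ability prefers no certificate.
Neither type deviates, so the separating profile is an equilibrium.

Yes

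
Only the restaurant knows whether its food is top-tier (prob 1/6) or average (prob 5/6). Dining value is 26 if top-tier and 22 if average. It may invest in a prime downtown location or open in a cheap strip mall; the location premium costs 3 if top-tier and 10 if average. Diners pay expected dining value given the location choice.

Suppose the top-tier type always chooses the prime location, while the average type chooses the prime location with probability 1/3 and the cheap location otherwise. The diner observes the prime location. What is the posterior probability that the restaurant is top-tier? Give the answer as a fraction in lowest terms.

P(the prime location) = (1/6)·1 + (5/6)·(1/3) = 4/9.
By Bayes' rule, P(top-tier | the prime location) = (1/6) / (4/9) = 3/8.

3/8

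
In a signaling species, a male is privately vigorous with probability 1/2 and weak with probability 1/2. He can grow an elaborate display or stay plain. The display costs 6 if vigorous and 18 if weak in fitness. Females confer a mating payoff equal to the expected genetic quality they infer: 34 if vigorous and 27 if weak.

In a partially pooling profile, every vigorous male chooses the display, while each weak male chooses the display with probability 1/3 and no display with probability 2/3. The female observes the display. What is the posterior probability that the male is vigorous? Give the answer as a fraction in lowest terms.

P(the display) = (1/2)·1 + (1/2)·(1/3) = 2/3.
By Bayes' rule, P(vigorous | the display) = (1/2) / (2/3) = 3/4.

3/4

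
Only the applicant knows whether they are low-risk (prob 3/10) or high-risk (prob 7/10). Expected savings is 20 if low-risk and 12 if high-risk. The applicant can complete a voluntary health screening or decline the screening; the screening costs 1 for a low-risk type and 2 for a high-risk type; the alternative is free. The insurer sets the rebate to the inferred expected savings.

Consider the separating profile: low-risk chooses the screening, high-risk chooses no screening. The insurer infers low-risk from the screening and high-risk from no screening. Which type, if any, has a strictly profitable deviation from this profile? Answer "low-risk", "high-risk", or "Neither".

high-risk

The screening pays 20; no screening pays 12.
low-risk: assigned the screening, nets 20 − 1 = 19; deviating to no screening nets 12.
high-risk: assigned no screening, nets 12; deviating to the screening nets 20 − 2 = 18.
The high-risk type gains 6 by deviating.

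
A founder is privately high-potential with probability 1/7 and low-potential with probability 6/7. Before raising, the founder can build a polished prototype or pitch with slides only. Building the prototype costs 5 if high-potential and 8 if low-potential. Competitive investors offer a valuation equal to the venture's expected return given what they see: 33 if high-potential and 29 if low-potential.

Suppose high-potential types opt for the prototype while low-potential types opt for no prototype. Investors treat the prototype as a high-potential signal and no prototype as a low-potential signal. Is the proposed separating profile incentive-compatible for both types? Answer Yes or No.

Under these beliefs, the prototype earns valuation 33 and no prototype earns valuation 29.
high-potential: the prototype nets 33 − 5 = 28; no prototype nets 29. high-potential would deviate to no prototype.
low-potential: the prototype nets 33 − 8 = 25; no prototype nets 29. low-potential prefers no prototype.
high-potential has a profitable deviation, so the profile is not an equilibrium.

No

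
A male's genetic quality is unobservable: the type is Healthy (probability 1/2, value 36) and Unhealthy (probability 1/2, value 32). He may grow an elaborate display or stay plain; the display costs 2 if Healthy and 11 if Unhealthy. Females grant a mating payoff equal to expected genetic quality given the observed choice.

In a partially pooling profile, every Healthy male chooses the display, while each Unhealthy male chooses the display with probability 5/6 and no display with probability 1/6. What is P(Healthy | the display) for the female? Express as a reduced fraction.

6/11

P(the display) = (1/2)·1 + (1/2)·(5/6) = 11/12.
By Bayes' rule, P(Healthy | the display) = (1/2) / (11/12) = 6/11.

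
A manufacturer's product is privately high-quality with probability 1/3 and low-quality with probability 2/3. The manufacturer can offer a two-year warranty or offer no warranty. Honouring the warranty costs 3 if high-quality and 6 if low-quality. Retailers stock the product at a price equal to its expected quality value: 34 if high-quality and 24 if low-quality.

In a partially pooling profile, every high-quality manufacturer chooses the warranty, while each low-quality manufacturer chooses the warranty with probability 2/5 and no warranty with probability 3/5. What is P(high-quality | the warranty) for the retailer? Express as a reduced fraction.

5/9

P(the warranty) = (1/3)·1 + (2/3)·(2/5) = 3/5.
By Bayes' rule, P(high-quality | the warranty) = (1/3) / (3/5) = 5/9.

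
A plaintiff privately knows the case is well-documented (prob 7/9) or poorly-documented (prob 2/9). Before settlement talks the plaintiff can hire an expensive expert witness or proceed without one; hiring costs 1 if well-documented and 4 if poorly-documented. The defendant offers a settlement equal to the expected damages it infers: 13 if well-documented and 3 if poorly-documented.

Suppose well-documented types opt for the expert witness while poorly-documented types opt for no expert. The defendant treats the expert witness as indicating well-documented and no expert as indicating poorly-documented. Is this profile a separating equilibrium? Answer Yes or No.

No

Under these beliefs, the expert witness earns settlement 13 and no expert earns settlement 3.
well-documented: the expert witness nets 13 − 1 = 12; no expert nets 3. well-documented prefers the expert witness.
poorly-documented: the expert witness nets 13 − 4 = 9; no expert nets 3. poorly-documented would deviate to the expert witness.
poorly-documented has a profitable deviation, so the profile is not an equilibrium.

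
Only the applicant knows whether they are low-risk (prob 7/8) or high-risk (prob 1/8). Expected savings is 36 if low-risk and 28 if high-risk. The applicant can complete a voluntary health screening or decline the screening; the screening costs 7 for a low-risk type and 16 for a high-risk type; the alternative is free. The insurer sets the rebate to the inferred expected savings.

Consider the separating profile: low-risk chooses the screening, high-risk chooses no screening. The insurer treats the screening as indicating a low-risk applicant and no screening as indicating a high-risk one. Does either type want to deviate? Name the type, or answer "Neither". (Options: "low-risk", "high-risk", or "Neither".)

Neither

The screening pays 36; no screening pays 28.
low-risk: assigned the screening, nets 36 − 7 = 29; deviating to no screening nets 28.
high-risk: assigned no screening, nets 28; deviating to the screening nets 36 − 16 = 20.
Both types strictly prefer their assigned action; no profitable deviation.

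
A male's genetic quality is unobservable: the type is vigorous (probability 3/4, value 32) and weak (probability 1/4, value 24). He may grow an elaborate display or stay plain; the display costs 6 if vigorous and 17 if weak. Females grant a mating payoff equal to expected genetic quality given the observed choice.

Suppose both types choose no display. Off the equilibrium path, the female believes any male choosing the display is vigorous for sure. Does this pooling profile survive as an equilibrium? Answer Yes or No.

On path, the female holds the prior and pays 3/4·32 + 1/4·24 = 30. Off path (the display), believing vigorous, it pays 32.
vigorous: no display nets 30; the display nets 32 − 6 = 26. vigorous stays.
weak: no display nets 30; the display nets 32 − 17 = 15. weak stays.
No type deviates, so pooling is sustained.

Yes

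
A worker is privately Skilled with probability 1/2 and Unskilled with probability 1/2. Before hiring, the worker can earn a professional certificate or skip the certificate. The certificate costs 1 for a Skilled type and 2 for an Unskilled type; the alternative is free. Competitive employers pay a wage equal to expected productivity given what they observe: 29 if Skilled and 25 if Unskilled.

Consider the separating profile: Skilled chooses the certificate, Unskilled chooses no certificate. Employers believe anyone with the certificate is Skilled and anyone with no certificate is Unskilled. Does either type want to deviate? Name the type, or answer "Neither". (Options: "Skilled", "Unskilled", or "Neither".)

The certificate pays 29; no certificate pays 25.
Skilled: assigned the certificate, nets 29 − 1 = 28; deviating to no certificate nets 25.
Unskilled: assigned no certificate, nets 25; deviating to the certificate nets 29 − 2 = 27.
The Unskilled type gains 2 by deviating.

Unskilled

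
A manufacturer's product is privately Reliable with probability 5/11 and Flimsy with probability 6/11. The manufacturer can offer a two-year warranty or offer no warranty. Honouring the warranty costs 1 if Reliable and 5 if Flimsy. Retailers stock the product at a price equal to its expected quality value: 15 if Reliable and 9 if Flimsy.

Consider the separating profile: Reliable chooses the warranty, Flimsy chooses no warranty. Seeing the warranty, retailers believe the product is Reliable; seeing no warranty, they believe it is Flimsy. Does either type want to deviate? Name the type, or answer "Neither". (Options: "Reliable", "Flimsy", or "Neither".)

Flimsy

The warranty pays 15; no warranty pays 9.
Reliable: assigned the warranty, nets 15 − 1 = 14; deviating to no warranty nets 9.
Flimsy: assigned no warranty, nets 9; deviating to the warranty nets 15 − 5 = 10.
The Flimsy type gains 1 by deviating.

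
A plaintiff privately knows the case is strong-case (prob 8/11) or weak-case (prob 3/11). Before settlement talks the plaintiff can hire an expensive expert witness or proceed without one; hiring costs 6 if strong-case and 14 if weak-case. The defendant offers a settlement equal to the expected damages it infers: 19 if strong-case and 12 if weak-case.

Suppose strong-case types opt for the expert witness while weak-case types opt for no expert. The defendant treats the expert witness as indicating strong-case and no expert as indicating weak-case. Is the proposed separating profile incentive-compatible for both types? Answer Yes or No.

Under these beliefs, the expert witness earns settlement 19 and no expert earns settlement 12.
strong-case: the expert witness nets 19 − 6 = 13; no expert nets 12. strong-case prefers the expert witness.
weak-case: the expert witness nets 19 − 14 = 5; no expert nets 12. weak-case prefers no expert.
Neither type deviates, so the separating profile is an equilibrium.

Yes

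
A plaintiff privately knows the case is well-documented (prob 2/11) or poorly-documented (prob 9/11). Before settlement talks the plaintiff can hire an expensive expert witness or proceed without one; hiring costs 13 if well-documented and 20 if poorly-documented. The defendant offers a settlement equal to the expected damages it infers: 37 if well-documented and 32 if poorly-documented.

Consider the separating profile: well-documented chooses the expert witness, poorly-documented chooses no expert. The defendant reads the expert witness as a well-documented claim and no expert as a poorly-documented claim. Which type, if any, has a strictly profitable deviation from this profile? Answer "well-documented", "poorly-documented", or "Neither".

well-documented

The expert witness pays 37; no expert pays 32.
well-documented: assigned the expert witness, nets 37 − 13 = 24; deviating to no expert nets 32.
poorly-documented: assigned no expert, nets 32; deviating to the expert witness nets 37 − 20 = 17.
The well-documented type gains 8 by deviating.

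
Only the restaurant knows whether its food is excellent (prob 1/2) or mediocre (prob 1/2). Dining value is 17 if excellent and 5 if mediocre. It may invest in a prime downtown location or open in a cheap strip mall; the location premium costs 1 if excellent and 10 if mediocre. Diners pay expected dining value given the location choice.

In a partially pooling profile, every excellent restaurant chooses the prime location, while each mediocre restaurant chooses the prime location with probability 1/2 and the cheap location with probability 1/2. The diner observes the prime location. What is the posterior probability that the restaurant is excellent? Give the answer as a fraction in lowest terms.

2/3

P(the prime location) = (1/2)·1 + (1/2)·(1/2) = 3/4.
By Bayes' rule, P(excellent | the prime location) = (1/2) / (3/4) = 2/3.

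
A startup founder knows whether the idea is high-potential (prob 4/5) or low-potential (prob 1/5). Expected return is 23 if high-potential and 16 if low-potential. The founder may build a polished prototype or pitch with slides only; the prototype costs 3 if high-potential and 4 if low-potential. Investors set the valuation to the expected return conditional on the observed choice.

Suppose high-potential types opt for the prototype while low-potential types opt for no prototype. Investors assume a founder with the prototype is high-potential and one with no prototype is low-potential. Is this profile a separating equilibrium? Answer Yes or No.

Under these beliefs, the prototype earns valuation 23 and no prototype earns valuation 16.
high-potential: the prototype nets 23 − 3 = 20; no prototype nets 16. high-potential prefers the prototype.
low-potential: the prototype nets 23 − 4 = 19; no prototype nets 16. low-potential would deviate to the prototype.
low-potential has a profitable deviation, so the profile is not an equilibrium.

No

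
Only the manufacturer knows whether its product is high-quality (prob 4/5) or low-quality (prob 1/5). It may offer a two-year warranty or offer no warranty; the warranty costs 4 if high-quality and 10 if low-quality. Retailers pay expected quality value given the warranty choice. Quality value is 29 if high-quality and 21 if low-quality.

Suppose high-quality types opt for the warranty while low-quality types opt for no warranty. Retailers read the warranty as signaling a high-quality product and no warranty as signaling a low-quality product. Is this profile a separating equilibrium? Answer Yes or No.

Yes

Under these beliefs, the warranty earns price 29 and no warranty earns price 21.
high-quality: the warranty nets 29 − 4 = 25; no warranty nets 21. high-quality prefers the warranty.
low-quality: the warranty nets 29 − 10 = 19; no warranty nets 21. low-quality prefers no warranty.
Neither type deviates, so the separating profile is an equilibrium.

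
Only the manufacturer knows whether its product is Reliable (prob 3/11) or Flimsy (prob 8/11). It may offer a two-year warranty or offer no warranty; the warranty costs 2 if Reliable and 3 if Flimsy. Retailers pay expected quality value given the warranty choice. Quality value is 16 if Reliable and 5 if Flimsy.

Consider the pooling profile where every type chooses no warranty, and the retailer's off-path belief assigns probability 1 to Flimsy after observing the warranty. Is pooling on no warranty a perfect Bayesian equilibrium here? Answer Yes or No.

On path, the retailer holds the prior and pays 3/11·16 + 8/11·5 = 8. Off path (the warranty), believing Flimsy, it pays 5.
Reliable: no warranty nets 8; the warranty nets 5 − 2 = 3. Reliable stays.
Flimsy: no warranty nets 8; the warranty nets 5 − 3 = 2. Flimsy stays.
No type deviates, so pooling is sustained.

Yes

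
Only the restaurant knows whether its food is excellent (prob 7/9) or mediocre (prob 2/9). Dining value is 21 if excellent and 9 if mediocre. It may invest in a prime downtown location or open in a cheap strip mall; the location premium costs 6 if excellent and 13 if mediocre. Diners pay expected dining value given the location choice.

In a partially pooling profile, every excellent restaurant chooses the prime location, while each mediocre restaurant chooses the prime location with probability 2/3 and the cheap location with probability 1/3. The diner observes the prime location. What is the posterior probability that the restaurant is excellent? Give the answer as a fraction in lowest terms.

21/25

P(the prime location) = (7/9)·1 + (2/9)·(2/3) = 25/27.
By Bayes' rule, P(excellent | the prime location) = (7/9) / (25/27) = 21/25.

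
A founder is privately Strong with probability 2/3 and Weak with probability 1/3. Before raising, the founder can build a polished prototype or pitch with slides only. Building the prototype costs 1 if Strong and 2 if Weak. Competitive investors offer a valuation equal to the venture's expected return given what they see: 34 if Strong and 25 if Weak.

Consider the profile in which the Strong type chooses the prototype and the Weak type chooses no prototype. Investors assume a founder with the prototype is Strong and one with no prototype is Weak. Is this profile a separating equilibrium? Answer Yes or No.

No

Under these beliefs, the prototype earns valuation 34 and no prototype earns valuation 25.
Strong: the prototype nets 34 − 1 = 33; no prototype nets 25. Strong prefers the prototype.
Weak: the prototype nets 34 − 2 = 32; no prototype nets 25. Weak would deviate to the prototype.
Weak has a profitable deviation, so the profile is not an equilibrium.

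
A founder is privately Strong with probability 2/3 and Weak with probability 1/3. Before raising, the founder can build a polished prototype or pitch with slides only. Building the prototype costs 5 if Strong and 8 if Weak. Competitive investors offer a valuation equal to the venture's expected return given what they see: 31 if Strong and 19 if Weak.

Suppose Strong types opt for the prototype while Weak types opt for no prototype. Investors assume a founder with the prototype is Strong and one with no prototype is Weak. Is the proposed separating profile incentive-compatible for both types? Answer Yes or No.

No

Under these beliefs, the prototype earns valuation 31 and no prototype earns valuation 19.
Strong: the prototype nets 31 − 5 = 26; no prototype nets 19. Strong prefers the prototype.
Weak: the prototype nets 31 − 8 = 23; no prototype nets 19. Weak would deviate to the prototype.
Weak has a profitable deviation, so the profile is not an equilibrium.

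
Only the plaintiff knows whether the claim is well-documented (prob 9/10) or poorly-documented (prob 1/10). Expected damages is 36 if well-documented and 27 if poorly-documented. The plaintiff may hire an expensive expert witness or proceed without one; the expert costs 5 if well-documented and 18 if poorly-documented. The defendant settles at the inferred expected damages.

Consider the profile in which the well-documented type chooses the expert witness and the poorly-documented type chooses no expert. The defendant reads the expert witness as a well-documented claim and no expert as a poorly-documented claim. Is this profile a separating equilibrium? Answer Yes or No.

Yes

Under these beliefs, the expert witness earns settlement 36 and no expert earns settlement 27.
well-documented: the expert witness nets 36 − 5 = 31; no expert nets 27. well-documented prefers the expert witness.
poorly-documented: the expert witness nets 36 − 18 = 18; no expert nets 27. poorly-documented prefers no expert.
Neither type deviates, so the separating profile is an equilibrium.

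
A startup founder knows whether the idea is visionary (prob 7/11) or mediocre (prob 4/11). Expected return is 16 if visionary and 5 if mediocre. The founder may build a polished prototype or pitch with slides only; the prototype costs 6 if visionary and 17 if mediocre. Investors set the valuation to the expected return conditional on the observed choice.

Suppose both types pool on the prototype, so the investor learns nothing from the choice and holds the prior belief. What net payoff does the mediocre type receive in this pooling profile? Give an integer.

-5

Pooled valuation = 7/11·16 + 4/11·5 = 12.
mediocre pays cost 17 for the prototype, so net payoff = 12 − 17 = -5.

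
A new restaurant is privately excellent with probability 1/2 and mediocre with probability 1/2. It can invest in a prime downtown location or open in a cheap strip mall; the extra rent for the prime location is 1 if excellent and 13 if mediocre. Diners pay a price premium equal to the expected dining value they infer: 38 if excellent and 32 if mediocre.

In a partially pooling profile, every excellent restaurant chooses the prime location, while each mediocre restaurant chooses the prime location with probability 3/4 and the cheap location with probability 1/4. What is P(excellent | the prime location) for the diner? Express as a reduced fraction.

P(the prime location) = (1/2)·1 + (1/2)·(3/4) = 7/8.
By Bayes' rule, P(excellent | the prime location) = (1/2) / (7/8) = 4/7.

4/7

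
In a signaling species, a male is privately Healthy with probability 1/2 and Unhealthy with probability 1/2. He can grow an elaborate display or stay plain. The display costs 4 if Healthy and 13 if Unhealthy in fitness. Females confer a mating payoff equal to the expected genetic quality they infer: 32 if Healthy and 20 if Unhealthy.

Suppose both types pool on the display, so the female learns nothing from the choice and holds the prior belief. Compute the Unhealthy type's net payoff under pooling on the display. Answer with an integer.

13

Pooled mating payoff = 1/2·32 + 1/2·20 = 26.
Unhealthy pays cost 13 for the display, so net payoff = 26 − 13 = 13.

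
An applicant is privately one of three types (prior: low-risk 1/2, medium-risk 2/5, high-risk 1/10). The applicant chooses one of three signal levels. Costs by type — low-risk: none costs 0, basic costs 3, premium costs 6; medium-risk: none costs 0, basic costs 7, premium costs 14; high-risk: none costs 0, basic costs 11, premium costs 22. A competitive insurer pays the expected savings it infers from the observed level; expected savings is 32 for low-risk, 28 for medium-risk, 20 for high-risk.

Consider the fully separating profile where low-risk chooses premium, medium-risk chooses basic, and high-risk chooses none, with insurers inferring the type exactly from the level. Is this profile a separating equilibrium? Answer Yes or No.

Separating rebates: premium → 32, basic → 28, none → 20.
low-risk (assigned premium): none: 20 − 0 = 20; basic: 28 − 3 = 25; premium: 32 − 6 = 26. low-risk stays.
medium-risk (assigned basic): none: 20 − 0 = 20; basic: 28 − 7 = 21; premium: 32 − 14 = 18. medium-risk stays.
high-risk (assigned none): none: 20 − 0 = 20; basic: 28 − 11 = 17; premium: 32 − 22 = 10. high-risk stays.
Every type prefers its assigned level; separation holds.

Yes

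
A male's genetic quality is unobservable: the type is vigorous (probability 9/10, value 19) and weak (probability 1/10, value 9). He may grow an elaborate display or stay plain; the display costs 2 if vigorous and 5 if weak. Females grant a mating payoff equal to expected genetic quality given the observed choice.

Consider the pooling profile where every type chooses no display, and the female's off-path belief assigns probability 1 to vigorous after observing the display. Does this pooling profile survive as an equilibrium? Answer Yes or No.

On path, the female holds the prior and pays 9/10·19 + 1/10·9 = 18. Off path (the display), believing vigorous, it pays 19.
vigorous: no display nets 18; the display nets 19 − 2 = 17. vigorous stays.
weak: no display nets 18; the display nets 19 − 5 = 14. weak stays.
No type deviates, so pooling is sustained.

Yes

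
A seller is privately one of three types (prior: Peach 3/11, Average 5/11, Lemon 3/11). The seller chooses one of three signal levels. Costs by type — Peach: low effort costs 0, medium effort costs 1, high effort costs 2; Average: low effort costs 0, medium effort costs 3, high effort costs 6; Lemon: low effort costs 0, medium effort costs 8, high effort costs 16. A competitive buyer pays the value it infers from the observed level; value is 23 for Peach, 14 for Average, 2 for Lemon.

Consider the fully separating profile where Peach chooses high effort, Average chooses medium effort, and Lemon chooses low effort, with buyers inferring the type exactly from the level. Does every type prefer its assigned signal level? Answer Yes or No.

No

Separating prices: high effort → 23, medium effort → 14, low effort → 2.
Peach (assigned high effort): low effort: 2 − 0 = 2; medium effort: 14 − 1 = 13; high effort: 23 − 2 = 21. Peach stays.
Average (assigned medium effort): low effort: 2 − 0 = 2; medium effort: 14 − 3 = 11; high effort: 23 − 6 = 17. Average prefers high effort.
Lemon (assigned low effort): low effort: 2 − 0 = 2; medium effort: 14 − 8 = 6; high effort: 23 − 16 = 7. Lemon prefers high effort.
At least one type deviates; the separating profile fails.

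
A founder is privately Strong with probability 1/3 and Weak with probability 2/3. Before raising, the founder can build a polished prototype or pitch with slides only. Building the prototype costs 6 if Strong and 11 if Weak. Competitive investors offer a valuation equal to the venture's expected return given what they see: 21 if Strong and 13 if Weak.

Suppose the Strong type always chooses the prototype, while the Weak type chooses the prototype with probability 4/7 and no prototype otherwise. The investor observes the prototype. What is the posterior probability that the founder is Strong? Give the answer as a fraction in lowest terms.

P(the prototype) = (1/3)·1 + (2/3)·(4/7) = 5/7.
By Bayes' rule, P(Strong | the prototype) = (1/3) / (5/7) = 7/15.

7/15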